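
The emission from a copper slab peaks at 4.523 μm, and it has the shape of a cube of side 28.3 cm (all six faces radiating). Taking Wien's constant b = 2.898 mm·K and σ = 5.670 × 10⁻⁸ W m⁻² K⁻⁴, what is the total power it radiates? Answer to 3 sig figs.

P ≈ 4.59×10³ W

Wien's law: T = b/λ_max = 2.898×10⁻³/4.523×10⁻⁶ = 640.725 K.
Area A = 6s² = 6×(0.283 m)² = 0.480534 m².
Then P = σAT⁴ = 5.670×10⁻⁸×0.480534×(640.725)⁴ = 4.59×10³ W.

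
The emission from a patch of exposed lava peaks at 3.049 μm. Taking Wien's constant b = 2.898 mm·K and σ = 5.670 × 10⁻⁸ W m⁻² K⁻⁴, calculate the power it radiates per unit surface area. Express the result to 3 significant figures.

Wien's law: T = b/λ_max = 2.898×10⁻³/3.049×10⁻⁶ = 950.476 K.
Then I = σT⁴ = 5.670×10⁻⁸×(950.476)⁴ = 4.63×10⁴ W/m².

I ≈ 4.63×10⁴ W/m²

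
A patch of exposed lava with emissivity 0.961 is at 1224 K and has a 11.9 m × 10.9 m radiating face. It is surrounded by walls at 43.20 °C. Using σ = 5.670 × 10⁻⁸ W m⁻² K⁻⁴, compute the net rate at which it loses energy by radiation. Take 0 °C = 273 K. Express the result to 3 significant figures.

Surroundings: T = 43.20 °C + 273 = 316.20 K.
Area A = 11.9 × 10.9 = 129.71 m².
Net radiated power P_net = εσA(T⁴ − T₀⁴) = 0.961×5.670×10⁻⁸×129.71×(1224⁴ − 316.20⁴).
T⁴ − T₀⁴ = 2.24453×10¹² − 9.99649×10⁹ = 2.23453×10¹² K⁴, so P_net = 1.58×10⁷ W.

Net loss ≈ 1.58×10⁷ W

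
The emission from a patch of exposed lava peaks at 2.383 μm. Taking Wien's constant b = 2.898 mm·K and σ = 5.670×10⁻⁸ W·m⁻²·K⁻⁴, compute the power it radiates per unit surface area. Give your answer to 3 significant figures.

I ≈ 1.24×10⁵ W/m²

Wien's law: T = b/λ_max = 2.898×10⁻³/2.383×10⁻⁶ = 1216.11 K.
Then I = σT⁴ = 5.670×10⁻⁸×(1216.11)⁴ = 1.24×10⁵ W/m².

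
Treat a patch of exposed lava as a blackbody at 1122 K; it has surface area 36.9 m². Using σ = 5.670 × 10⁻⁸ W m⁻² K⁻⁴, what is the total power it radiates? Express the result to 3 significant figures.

P ≈ 3.32×10⁶ W

Area A = 36.9 m².
P = σAT⁴ = 5.670×10⁻⁸ × 36.9 × (1122)⁴ = 3.32×10⁶ W.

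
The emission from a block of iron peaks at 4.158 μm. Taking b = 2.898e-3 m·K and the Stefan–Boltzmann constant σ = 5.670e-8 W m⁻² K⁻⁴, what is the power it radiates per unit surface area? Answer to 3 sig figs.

Wien's law: T = b/λ_max = 2.898×10⁻³/4.158×10⁻⁶ = 696.970 K.
Then I = σT⁴ = 5.670×10⁻⁸×(696.970)⁴ = 1.34×10⁴ W/m².

I ≈ 1.34×10⁴ W/m²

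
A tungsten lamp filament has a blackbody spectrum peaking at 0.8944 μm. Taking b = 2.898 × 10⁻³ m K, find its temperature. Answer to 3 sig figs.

T ≈ 3.24×10³ K

Wien's law gives T = b/λ_max = (2.898×10⁻³ m·K)/(8.944×10⁻⁷ m) = 3.24×10³ K.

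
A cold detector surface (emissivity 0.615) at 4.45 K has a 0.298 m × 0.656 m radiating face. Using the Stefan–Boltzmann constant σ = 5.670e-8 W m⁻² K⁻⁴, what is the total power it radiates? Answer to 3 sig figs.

Area A = 0.298 × 0.656 = 0.195488 m².
P = εσAT⁴ = 0.615 × 5.670×10⁻⁸ × 0.195488 × (4.45)⁴ = 2.67×10⁻⁶ W.

P ≈ 2.67×10⁻⁶ W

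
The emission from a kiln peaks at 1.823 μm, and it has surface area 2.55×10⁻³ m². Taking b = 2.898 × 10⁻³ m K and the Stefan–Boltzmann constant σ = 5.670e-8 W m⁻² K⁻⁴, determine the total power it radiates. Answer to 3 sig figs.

Wien's law: T = b/λ_max = 2.898×10⁻³/1.823×10⁻⁶ = 1589.69 K.
Area A = 2.55×10⁻³ m².
Then P = σAT⁴ = 5.670×10⁻⁸×2.55×10⁻³×(1589.69)⁴ = 923 W.

P ≈ 923 W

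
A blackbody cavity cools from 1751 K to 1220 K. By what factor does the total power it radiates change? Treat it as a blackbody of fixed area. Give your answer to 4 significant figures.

P ∝ T⁴, so P₂/P₁ = (T₂/T₁)⁴ = (1220/1751)⁴ = (0.696745)⁴ = 0.2357.

P₂/P₁ ≈ 0.2357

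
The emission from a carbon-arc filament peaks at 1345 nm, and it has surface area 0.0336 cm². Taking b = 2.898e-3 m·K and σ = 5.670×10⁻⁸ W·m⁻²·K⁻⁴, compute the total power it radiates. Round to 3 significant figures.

Wien's law: T = b/λ_max = 2.898×10⁻³/1.345×10⁻⁶ = 2154.65 K.
Area A = 0.0336 cm² = 3.36×10⁻⁶ m².
Then P = σAT⁴ = 5.670×10⁻⁸×3.36×10⁻⁶×(2154.65)⁴ = 4.11 W.

P ≈ 4.11 W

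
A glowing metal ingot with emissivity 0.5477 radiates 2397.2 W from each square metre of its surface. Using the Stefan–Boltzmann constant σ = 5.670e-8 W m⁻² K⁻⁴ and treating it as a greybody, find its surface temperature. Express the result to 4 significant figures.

I = εσT⁴, so T = (I/εσ)^(1/4) = (2397.2/(0.5477×5.670×10⁻⁸))^(1/4) = 527.1 K.

T ≈ 527.1 K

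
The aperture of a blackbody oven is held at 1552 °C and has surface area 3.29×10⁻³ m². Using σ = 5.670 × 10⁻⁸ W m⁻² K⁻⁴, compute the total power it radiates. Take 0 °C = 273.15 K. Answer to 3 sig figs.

T = 1552 °C + 273.15 = 1825.15 K.
Area A = 3.29×10⁻³ m².
P = σAT⁴ = 5.670×10⁻⁸ × 3.29×10⁻³ × (1825.15)⁴ = 2.07×10³ W.

P ≈ 2.07×10³ W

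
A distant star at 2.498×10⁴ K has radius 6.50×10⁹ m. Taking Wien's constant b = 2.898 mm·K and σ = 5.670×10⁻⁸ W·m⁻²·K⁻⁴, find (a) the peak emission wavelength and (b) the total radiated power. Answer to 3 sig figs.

λ_max ≈ 116 nm; P ≈ 1.17×10³¹ W

(a) λ_max = b/T = 2.898×10⁻³/2.498×10⁴ = 1.160×10⁻⁷ m = 116 nm.
Surface area A = 4πR² = 4π(6.50×10⁹ m)² = 5.30929×10²⁰ m².
(b) P = σAT⁴ = 5.670×10⁻⁸×5.30929×10²⁰×(2.498×10⁴)⁴ = 1.17×10³¹ W.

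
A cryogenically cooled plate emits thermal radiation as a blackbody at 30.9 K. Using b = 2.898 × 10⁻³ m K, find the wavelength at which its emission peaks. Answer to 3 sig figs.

λ_max ≈ 93.8 μm

Wien's displacement law: λ_max = b/T = (2.898×10⁻³ m·K)/(30.9 K) = 9.379×10⁻⁵ m.
That is 93.8 μm, in the infrared range.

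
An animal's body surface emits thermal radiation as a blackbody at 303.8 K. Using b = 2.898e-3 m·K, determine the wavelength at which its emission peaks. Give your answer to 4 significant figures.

λ_max ≈ 9.539 μm

Wien's displacement law: λ_max = b/T = (2.898×10⁻³ m·K)/(303.8 K) = 9.5392×10⁻⁶ m.
That is 9.539 μm, in the infrared range.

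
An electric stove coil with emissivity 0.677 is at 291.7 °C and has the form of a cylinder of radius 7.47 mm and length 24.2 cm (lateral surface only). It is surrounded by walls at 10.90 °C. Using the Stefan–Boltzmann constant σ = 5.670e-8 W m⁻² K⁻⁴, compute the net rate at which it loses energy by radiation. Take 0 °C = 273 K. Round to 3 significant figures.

T = 291.7 °C + 273 = 564.7 K.
Surroundings: T = 10.90 °C + 273 = 283.90 K.
Lateral area A = 2πrL = 2π×7.47×10⁻³×0.242 = 0.0113584 m².
Net radiated power P_net = εσA(T⁴ − T₀⁴) = 0.677×5.670×10⁻⁸×0.0113584×(564.7⁴ − 283.90⁴).
T⁴ − T₀⁴ = 1.01688×10¹¹ − 6.49623×10⁹ = 9.51918×10¹⁰ K⁴, so P_net = 41.5 W.

Net loss ≈ 41.5 W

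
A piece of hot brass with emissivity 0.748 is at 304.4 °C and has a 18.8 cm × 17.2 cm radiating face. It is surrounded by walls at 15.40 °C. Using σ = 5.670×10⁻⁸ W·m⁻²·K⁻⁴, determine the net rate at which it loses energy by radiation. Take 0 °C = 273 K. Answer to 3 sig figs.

Net loss ≈ 143 W

T = 304.4 °C + 273 = 577.4 K.
Surroundings: T = 15.40 °C + 273 = 288.40 K.
Area A = 0.188 × 0.172 = 0.032336 m².
Net radiated power P_net = εσA(T⁴ − T₀⁴) = 0.748×5.670×10⁻⁸×0.032336×(577.4⁴ − 288.40⁴).
T⁴ − T₀⁴ = 1.11149×10¹¹ − 6.91801×10⁹ = 1.04231×10¹¹ K⁴, so P_net = 143 W.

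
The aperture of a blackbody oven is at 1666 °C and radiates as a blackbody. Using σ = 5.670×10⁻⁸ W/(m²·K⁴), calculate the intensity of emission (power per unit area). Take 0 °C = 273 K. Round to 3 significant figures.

T = 1666 °C + 273 = 1939 K.
Stefan–Boltzmann: I = σT⁴ = 5.670×10⁻⁸ × (1939)⁴ = 8.01×10⁵ W/m².

I ≈ 8.01×10⁵ W/m²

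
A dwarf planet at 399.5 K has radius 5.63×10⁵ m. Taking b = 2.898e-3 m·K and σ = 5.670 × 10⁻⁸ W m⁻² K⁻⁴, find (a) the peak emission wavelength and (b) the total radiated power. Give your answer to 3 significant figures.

λ_max ≈ 7.25 μm; P ≈ 5.75×10¹⁵ W

(a) λ_max = b/T = 2.898×10⁻³/399.5 = 7.254×10⁻⁶ m = 7.25 μm.
Surface area A = 4πR² = 4π(5.63×10⁵ m)² = 3.98315×10¹² m².
(b) P = σAT⁴ = 5.670×10⁻⁸×3.98315×10¹²×(399.5)⁴ = 5.75×10¹⁵ W.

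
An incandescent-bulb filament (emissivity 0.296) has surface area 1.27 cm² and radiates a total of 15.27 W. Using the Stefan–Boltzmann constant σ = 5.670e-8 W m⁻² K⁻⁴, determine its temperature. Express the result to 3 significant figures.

Area A = 1.27 cm² = 1.27×10⁻⁴ m².
P = εσAT⁴ ⇒ T = (P/(εσA))^(1/4) = (15.27/(0.296×5.670×10⁻⁸×1.27×10⁻⁴))^(1/4) = 1.64×10³ K.

T ≈ 1.64×10³ K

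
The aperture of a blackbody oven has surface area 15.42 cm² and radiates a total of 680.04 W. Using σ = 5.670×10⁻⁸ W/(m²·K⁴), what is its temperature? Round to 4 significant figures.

Area A = 15.42 cm² = 1.542×10⁻³ m².
P = σAT⁴ ⇒ T = (P/(σA))^(1/4) = (680.04/(5.670×10⁻⁸×1.542×10⁻³))^(1/4) = 1670 K.

T ≈ 1670 K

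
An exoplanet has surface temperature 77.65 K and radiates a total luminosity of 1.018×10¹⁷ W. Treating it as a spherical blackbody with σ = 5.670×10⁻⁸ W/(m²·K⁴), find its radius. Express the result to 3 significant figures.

L = 4πR²σT⁴ ⇒ R = √(L/(4πσT⁴)).
σT⁴ = 2.06134 W/m², so R = √(1.018×10¹⁷/(4π×2.06134)) = 6.27×10⁷ m.

R ≈ 6.27×10⁷ m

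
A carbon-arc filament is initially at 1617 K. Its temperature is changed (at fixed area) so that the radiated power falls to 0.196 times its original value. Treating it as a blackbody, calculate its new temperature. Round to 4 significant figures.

P ∝ T⁴, so T₂/T₁ = (P₂/P₁)^(1/4) = (0.196)^(1/4) = 0.665371.
T₂ = 1617 × 0.665371 = 1076 K.

T₂ ≈ 1076 K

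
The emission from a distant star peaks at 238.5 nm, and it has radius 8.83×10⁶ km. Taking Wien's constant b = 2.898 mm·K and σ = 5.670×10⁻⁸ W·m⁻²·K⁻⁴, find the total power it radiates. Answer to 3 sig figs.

Wien's law: T = b/λ_max = 2.898×10⁻³/2.385×10⁻⁷ = 12150.9 K.
Surface area A = 4πR² = 4π(8.83×10⁹ m)² = 9.79786×10²⁰ m².
Then P = σAT⁴ = 5.670×10⁻⁸×9.79786×10²⁰×(12150.9)⁴ = 1.21×10³⁰ W.

P ≈ 1.21×10³⁰ W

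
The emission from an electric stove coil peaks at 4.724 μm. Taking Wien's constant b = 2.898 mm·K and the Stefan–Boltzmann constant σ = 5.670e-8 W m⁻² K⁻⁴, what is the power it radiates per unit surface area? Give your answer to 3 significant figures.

I ≈ 8.03×10³ W/m²

Wien's law: T = b/λ_max = 2.898×10⁻³/4.724×10⁻⁶ = 613.463 K.
Then I = σT⁴ = 5.670×10⁻⁸×(613.463)⁴ = 8.03×10³ W/m².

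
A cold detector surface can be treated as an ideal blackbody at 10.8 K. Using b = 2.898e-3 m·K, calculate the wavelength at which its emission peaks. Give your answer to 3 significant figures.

λ_max ≈ 268 μm

Wien's displacement law: λ_max = b/T = (2.898×10⁻³ m·K)/(10.8 K) = 2.683×10⁻⁴ m.
That is 268 μm, in the infrared range.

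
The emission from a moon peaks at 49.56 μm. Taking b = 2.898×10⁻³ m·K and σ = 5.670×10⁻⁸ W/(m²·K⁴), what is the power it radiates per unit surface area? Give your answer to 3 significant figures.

Wien's law: T = b/λ_max = 2.898×10⁻³/4.956×10⁻⁵ = 58.4746 K.
Then I = σT⁴ = 5.670×10⁻⁸×(58.4746)⁴ = 0.663 W/m².

I ≈ 0.663 W/m²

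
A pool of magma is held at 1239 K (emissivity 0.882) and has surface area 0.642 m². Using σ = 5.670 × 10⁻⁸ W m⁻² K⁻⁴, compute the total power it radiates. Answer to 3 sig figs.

Area A = 0.642 m².
P = εσAT⁴ = 0.882 × 5.670×10⁻⁸ × 0.642 × (1239)⁴ = 7.57×10⁴ W.

P ≈ 7.57×10⁴ W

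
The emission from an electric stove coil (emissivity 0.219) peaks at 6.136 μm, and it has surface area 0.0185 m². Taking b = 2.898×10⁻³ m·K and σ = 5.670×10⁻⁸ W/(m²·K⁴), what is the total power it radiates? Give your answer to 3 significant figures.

Wien's law: T = b/λ_max = 2.898×10⁻³/6.136×10⁻⁶ = 472.295 K.
Area A = 0.0185 m².
Then P = εσAT⁴ = 0.219×5.670×10⁻⁸×0.0185×(472.295)⁴ = 11.4 W.

P ≈ 11.4 W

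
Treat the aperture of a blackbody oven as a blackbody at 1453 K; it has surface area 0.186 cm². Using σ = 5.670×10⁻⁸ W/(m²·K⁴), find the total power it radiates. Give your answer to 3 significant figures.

Area A = 0.186 cm² = 1.86×10⁻⁵ m².
P = σAT⁴ = 5.670×10⁻⁸ × 1.86×10⁻⁵ × (1453)⁴ = 4.70 W.

P ≈ 4.70 W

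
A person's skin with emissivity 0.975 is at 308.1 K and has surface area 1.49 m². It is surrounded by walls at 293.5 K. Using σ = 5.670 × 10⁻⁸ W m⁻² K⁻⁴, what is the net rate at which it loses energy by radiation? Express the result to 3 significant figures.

Area A = 1.49 m².
Net radiated power P_net = εσA(T⁴ − T₀⁴) = 0.975×5.670×10⁻⁸×1.49×(308.1⁴ − 293.5⁴).
T⁴ − T₀⁴ = 9.01087×10⁹ − 7.42049×10⁹ = 1.59038×10⁹ K⁴, so P_net = 131 W.

Net loss ≈ 131 W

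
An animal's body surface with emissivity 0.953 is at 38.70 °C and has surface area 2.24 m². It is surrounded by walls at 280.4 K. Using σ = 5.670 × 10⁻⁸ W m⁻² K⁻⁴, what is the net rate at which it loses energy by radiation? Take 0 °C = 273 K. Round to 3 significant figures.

Net loss ≈ 394 W

T = 38.70 °C + 273 = 311.70 K.
Area A = 2.24 m².
Net radiated power P_net = εσA(T⁴ − T₀⁴) = 0.953×5.670×10⁻⁸×2.24×(311.70⁴ − 280.4⁴).
T⁴ − T₀⁴ = 9.43946×10⁹ − 6.18176×10⁹ = 3.25770×10⁹ K⁴, so P_net = 394 W.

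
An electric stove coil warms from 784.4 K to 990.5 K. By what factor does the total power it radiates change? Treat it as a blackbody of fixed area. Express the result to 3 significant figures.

P₂/P₁ ≈ 2.54

P ∝ T⁴, so P₂/P₁ = (T₂/T₁)⁴ = (990.5/784.4)⁴ = (1.26275)⁴ = 2.54.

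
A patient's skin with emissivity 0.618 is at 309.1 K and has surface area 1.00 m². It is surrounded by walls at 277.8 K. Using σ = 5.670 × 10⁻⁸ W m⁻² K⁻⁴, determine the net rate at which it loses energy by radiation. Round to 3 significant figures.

Area A = 1.00 m².
Net radiated power P_net = εσA(T⁴ − T₀⁴) = 0.618×5.670×10⁻⁸×1.00×(309.1⁴ − 277.8⁴).
T⁴ − T₀⁴ = 9.12843×10⁹ − 5.95565×10⁹ = 3.17278×10⁹ K⁴, so P_net = 111 W.

Net loss ≈ 111 W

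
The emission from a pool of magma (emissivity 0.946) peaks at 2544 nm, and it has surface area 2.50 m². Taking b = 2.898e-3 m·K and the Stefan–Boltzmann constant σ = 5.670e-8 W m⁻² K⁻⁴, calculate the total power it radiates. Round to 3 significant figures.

Wien's law: T = b/λ_max = 2.898×10⁻³/2.544×10⁻⁶ = 1139.15 K.
Area A = 2.50 m².
Then P = εσAT⁴ = 0.946×5.670×10⁻⁸×2.50×(1139.15)⁴ = 2.26×10⁵ W.

P ≈ 2.26×10⁵ W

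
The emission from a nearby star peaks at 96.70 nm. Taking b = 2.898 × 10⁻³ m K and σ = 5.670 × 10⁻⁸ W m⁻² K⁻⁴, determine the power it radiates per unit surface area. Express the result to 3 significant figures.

Wien's law: T = b/λ_max = 2.898×10⁻³/9.670×10⁻⁸ = 29969.0 K.
Then I = σT⁴ = 5.670×10⁻⁸×(29969.0)⁴ = 4.57×10¹⁰ W/m².

I ≈ 4.57×10¹⁰ W/m²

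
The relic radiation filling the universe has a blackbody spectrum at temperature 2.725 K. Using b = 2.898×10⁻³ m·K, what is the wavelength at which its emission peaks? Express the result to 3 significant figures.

λ_max ≈ 1.06 mm

Wien's displacement law: λ_max = b/T = (2.898×10⁻³ m·K)/(2.725 K) = 1.063×10⁻³ m.
That is 1.06 mm, in the microwave range.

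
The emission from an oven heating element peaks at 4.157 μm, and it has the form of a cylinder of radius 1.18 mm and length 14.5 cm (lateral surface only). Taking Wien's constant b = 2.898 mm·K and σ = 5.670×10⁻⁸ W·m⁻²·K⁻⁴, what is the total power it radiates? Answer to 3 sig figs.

Wien's law: T = b/λ_max = 2.898×10⁻³/4.157×10⁻⁶ = 697.137 K.
Lateral area A = 2πrL = 2π×1.18×10⁻³×0.145 = 1.07505×10⁻³ m².
Then P = σAT⁴ = 5.670×10⁻⁸×1.07505×10⁻³×(697.137)⁴ = 14.4 W.

P ≈ 14.4 W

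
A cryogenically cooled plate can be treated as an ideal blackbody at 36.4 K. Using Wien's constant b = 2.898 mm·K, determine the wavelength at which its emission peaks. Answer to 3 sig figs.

Wien's displacement law: λ_max = b/T = (2.898×10⁻³ m·K)/(36.4 K) = 7.962×10⁻⁵ m.
That is 79.6 μm, in the infrared range.

λ_max ≈ 79.6 μm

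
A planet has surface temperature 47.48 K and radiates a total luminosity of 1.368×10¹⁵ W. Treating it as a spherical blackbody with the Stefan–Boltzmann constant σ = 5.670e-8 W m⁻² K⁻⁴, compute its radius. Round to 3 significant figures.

R ≈ 1.94×10⁷ m

L = 4πR²σT⁴ ⇒ R = √(L/(4πσT⁴)).
σT⁴ = 0.288155 W/m², so R = √(1.368×10¹⁵/(4π×0.288155)) = 1.94×10⁷ m.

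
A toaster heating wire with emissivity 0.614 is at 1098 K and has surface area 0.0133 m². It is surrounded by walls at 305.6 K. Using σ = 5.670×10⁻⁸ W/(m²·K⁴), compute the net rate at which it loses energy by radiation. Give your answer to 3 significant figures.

Area A = 0.0133 m².
Net radiated power P_net = εσA(T⁴ − T₀⁴) = 0.614×5.670×10⁻⁸×0.0133×(1098⁴ − 305.6⁴).
T⁴ − T₀⁴ = 1.45348×10¹² − 8.72195×10⁹ = 1.44476×10¹² K⁴, so P_net = 669 W.

Net loss ≈ 669 W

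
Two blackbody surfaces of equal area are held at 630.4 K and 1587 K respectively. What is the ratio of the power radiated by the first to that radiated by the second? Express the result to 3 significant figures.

With equal areas, P₁/P₂ = (T₁/T₂)⁴ = (630.4/1587)⁴ = 0.0249.

P₁/P₂ ≈ 0.0249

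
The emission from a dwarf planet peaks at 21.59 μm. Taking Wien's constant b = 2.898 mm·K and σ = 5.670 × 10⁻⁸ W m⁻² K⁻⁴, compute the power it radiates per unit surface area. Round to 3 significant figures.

Wien's law: T = b/λ_max = 2.898×10⁻³/2.159×10⁻⁵ = 134.229 K.
Then I = σT⁴ = 5.670×10⁻⁸×(134.229)⁴ = 18.4 W/m².

I ≈ 18.4 W/m²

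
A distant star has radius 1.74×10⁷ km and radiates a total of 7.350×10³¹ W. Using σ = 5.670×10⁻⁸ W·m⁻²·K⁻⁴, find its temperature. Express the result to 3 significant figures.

T ≈ 2.42×10⁴ K

Surface area A = 4πR² = 4π(1.74×10¹⁰ m)² = 3.80459×10²¹ m².
P = σAT⁴ ⇒ T = (P/(σA))^(1/4) = (7.350×10³¹/(5.670×10⁻⁸×3.80459×10²¹))^(1/4) = 2.42×10⁴ K.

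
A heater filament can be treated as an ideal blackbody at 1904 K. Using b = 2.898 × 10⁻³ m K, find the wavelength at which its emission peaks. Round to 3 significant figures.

Wien's displacement law: λ_max = b/T = (2.898×10⁻³ m·K)/(1904 K) = 1.522×10⁻⁶ m.
That is 1.52 μm, in the infrared range.

λ_max ≈ 1.52 μm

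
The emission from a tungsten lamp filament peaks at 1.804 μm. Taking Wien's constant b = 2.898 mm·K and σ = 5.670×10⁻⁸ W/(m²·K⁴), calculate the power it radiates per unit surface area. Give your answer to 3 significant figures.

I ≈ 3.78×10⁵ W/m²

Wien's law: T = b/λ_max = 2.898×10⁻³/1.804×10⁻⁶ = 1606.43 K.
Then I = σT⁴ = 5.670×10⁻⁸×(1606.43)⁴ = 3.78×10⁵ W/m².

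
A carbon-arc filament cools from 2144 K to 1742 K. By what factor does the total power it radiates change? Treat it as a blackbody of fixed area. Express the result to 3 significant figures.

P ∝ T⁴, so P₂/P₁ = (T₂/T₁)⁴ = (1742/2144)⁴ = (0.812500)⁴ = 0.436.

P₂/P₁ ≈ 0.436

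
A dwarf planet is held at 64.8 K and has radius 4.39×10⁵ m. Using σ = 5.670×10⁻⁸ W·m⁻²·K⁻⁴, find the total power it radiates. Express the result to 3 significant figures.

Surface area A = 4πR² = 4π(4.39×10⁵ m)² = 2.42180×10¹² m².
P = σAT⁴ = 5.670×10⁻⁸ × 2.42180×10¹² × (64.8)⁴ = 2.42×10¹² W.

P ≈ 2.42×10¹² W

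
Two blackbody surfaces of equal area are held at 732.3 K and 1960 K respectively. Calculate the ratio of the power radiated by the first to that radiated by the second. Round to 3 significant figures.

P₁/P₂ ≈ 0.0195

With equal areas, P₁/P₂ = (T₁/T₂)⁴ = (732.3/1960)⁴ = 0.0195.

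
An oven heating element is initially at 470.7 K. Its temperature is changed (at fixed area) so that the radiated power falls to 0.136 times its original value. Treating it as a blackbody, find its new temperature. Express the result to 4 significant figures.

P ∝ T⁴, so T₂/T₁ = (P₂/P₁)^(1/4) = (0.136)^(1/4) = 0.607274.
T₂ = 470.7 × 0.607274 = 285.8 K.

T₂ ≈ 285.8 K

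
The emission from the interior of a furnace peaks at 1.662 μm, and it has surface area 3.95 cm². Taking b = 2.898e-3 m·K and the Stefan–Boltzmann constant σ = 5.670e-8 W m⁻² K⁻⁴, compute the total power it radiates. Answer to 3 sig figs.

P ≈ 207 W

Wien's law: T = b/λ_max = 2.898×10⁻³/1.662×10⁻⁶ = 1743.68 K.
Area A = 3.95 cm² = 3.95×10⁻⁴ m².
Then P = σAT⁴ = 5.670×10⁻⁸×3.95×10⁻⁴×(1743.68)⁴ = 207 W.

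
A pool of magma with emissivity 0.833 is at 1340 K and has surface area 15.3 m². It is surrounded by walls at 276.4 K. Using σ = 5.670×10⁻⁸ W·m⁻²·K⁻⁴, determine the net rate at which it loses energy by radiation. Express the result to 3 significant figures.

Net loss ≈ 2.33×10⁶ W

Area A = 15.3 m².
Net radiated power P_net = εσA(T⁴ − T₀⁴) = 0.833×5.670×10⁻⁸×15.3×(1340⁴ − 276.4⁴).
T⁴ − T₀⁴ = 3.22418×10¹² − 5.83650×10⁹ = 3.21834×10¹² K⁴, so P_net = 2.33×10⁶ W.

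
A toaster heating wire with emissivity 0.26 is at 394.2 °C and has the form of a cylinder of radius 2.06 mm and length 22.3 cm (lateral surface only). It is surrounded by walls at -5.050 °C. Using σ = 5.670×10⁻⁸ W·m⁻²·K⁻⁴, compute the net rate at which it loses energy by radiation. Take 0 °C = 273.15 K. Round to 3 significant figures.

T = 394.2 °C + 273.15 = 667.35 K.
Surroundings: T = -5.050 °C + 273.15 = 268.100 K.
Lateral area A = 2πrL = 2π×2.06×10⁻³×0.223 = 2.88637×10⁻³ m².
Net radiated power P_net = εσA(T⁴ − T₀⁴) = 0.26×5.670×10⁻⁸×2.88637×10⁻³×(667.35⁴ − 268.100⁴).
T⁴ − T₀⁴ = 1.98342×10¹¹ − 5.16639×10⁹ = 1.93176×10¹¹ K⁴, so P_net = 8.22 W.

Net loss ≈ 8.22 W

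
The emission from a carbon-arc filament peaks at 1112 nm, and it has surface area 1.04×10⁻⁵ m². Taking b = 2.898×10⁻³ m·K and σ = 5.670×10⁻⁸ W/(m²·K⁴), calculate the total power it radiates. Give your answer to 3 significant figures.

P ≈ 27.2 W

Wien's law: T = b/λ_max = 2.898×10⁻³/1.112×10⁻⁶ = 2606.12 K.
Area A = 1.04×10⁻⁵ m².
Then P = σAT⁴ = 5.670×10⁻⁸×1.04×10⁻⁵×(2606.12)⁴ = 27.2 W.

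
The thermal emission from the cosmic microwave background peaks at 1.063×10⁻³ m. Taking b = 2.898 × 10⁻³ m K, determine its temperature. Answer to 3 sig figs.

Wien's law gives T = b/λ_max = (2.898×10⁻³ m·K)/(1.063×10⁻³ m) = 2.73 K.

T ≈ 2.73 K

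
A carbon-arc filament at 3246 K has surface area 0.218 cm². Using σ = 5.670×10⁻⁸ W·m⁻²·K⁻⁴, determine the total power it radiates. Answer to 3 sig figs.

P ≈ 137 W

Area A = 0.218 cm² = 2.18×10⁻⁵ m².
P = σAT⁴ = 5.670×10⁻⁸ × 2.18×10⁻⁵ × (3246)⁴ = 137 W.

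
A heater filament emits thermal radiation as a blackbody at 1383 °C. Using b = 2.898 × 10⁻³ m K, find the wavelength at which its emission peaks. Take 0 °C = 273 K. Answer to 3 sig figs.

T = 1383 °C + 273 = 1656 K.
Wien's displacement law: λ_max = b/T = (2.898×10⁻³ m·K)/(1656 K) = 1.750×10⁻⁶ m.
That is 1.75×10³ nm, in the infrared range.

λ_max ≈ 1.75×10³ nm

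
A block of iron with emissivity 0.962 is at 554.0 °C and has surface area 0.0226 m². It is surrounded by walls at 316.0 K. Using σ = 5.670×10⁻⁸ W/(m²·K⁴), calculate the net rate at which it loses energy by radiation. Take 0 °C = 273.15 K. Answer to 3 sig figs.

Net loss ≈ 565 W

T = 554.0 °C + 273.15 = 827.15 K.
Area A = 0.0226 m².
Net radiated power P_net = εσA(T⁴ − T₀⁴) = 0.962×5.670×10⁻⁸×0.0226×(827.15⁴ − 316.0⁴).
T⁴ − T₀⁴ = 4.68098×10¹¹ − 9.97122×10⁹ = 4.58127×10¹¹ K⁴, so P_net = 565 W.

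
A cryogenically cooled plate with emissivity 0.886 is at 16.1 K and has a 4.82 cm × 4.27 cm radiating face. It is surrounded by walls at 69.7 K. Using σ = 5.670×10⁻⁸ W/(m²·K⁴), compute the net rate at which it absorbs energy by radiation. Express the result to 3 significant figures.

Net gain ≈ 2.43×10⁻³ W

Area A = 0.0482 × 0.0427 = 2.05814×10⁻³ m².
Net radiated power P_net = εσA(T⁴ − T₀⁴) = 0.886×5.670×10⁻⁸×2.05814×10⁻³×(16.1⁴ − 69.7⁴).
T⁴ − T₀⁴ = 67189.8 − 2.36010×10⁷ = -2.35338×10⁷ K⁴, so P_net = -2.43×10⁻³ W — negative, meaning a net gain of 2.43×10⁻³ W.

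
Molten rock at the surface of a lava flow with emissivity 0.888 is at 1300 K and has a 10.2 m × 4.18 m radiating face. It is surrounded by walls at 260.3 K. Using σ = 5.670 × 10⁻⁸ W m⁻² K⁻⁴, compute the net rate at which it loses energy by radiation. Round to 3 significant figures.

Net loss ≈ 6.12×10⁶ W

Area A = 10.2 × 4.18 = 42.636 m².
Net radiated power P_net = εσA(T⁴ − T₀⁴) = 0.888×5.670×10⁻⁸×42.636×(1300⁴ − 260.3⁴).
T⁴ − T₀⁴ = 2.85610×10¹² − 4.59089×10⁹ = 2.85151×10¹² K⁴, so P_net = 6.12×10⁶ W.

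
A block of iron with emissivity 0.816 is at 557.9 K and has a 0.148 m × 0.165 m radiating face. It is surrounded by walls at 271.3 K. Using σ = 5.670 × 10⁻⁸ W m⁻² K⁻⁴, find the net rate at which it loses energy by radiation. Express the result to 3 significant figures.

Net loss ≈ 103 W

Area A = 0.148 × 0.165 = 0.02442 m².
Net radiated power P_net = εσA(T⁴ − T₀⁴) = 0.816×5.670×10⁻⁸×0.02442×(557.9⁴ − 271.3⁴).
T⁴ − T₀⁴ = 9.68781×10¹⁰ − 5.41750×10⁹ = 9.14606×10¹⁰ K⁴, so P_net = 103 W.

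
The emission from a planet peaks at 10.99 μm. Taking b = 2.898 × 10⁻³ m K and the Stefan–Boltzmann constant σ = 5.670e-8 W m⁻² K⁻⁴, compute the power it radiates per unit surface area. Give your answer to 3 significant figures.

Wien's law: T = b/λ_max = 2.898×10⁻³/1.099×10⁻⁵ = 263.694 K.
Then I = σT⁴ = 5.670×10⁻⁸×(263.694)⁴ = 274 W/m².

I ≈ 274 W/m²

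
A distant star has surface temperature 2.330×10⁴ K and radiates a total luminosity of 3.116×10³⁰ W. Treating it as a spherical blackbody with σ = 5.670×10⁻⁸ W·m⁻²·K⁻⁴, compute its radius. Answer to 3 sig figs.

R ≈ 3.85×10⁹ m

L = 4πR²σT⁴ ⇒ R = √(L/(4πσT⁴)).
σT⁴ = 1.67112×10¹⁰ W/m², so R = √(3.116×10³⁰/(4π×1.67112×10¹⁰)) = 3.85×10⁹ m.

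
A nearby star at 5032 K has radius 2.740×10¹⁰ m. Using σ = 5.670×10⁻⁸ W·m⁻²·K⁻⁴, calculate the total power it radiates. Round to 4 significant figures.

Surface area A = 4πR² = 4π(2.740×10¹⁰ m)² = 9.43433×10²¹ m².
P = σAT⁴ = 5.670×10⁻⁸ × 9.43433×10²¹ × (5032)⁴ = 3.430×10²⁹ W.

P ≈ 3.430×10²⁹ W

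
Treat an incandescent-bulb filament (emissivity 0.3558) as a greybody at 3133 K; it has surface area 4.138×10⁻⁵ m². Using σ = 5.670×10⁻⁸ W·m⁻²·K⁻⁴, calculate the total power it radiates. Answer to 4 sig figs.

Area A = 4.138×10⁻⁵ m².
P = εσAT⁴ = 0.3558 × 5.670×10⁻⁸ × 4.138×10⁻⁵ × (3133)⁴ = 80.43 W.

P ≈ 80.43 W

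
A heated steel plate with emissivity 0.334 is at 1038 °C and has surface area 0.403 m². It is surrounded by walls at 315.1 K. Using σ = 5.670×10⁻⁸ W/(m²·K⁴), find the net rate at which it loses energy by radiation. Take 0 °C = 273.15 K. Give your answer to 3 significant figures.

T = 1038 °C + 273.15 = 1311.15 K.
Area A = 0.403 m².
Net radiated power P_net = εσA(T⁴ − T₀⁴) = 0.334×5.670×10⁻⁸×0.403×(1311.15⁴ − 315.1⁴).
T⁴ − T₀⁴ = 2.95535×10¹² − 9.85811×10⁹ = 2.94549×10¹² K⁴, so P_net = 2.25×10⁴ W.

Net loss ≈ 2.25×10⁴ W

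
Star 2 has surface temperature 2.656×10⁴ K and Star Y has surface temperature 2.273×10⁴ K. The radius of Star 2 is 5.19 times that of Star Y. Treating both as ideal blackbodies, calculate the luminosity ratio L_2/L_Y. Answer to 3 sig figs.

L ∝ R²T⁴, so L_2/L_Y = (R_2/R_Y)²(T_2/T_Y)⁴ = (5.19)² × (2.656×10⁴/2.273×10⁴)⁴ = 26.9361 × 1.86429 = 50.2.

L_2/L_Y ≈ 50.2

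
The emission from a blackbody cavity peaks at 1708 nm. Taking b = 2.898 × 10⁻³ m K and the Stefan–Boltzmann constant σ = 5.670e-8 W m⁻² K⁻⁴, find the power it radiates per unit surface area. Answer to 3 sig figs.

I ≈ 4.70×10⁵ W/m²

Wien's law: T = b/λ_max = 2.898×10⁻³/1.708×10⁻⁶ = 1696.72 K.
Then I = σT⁴ = 5.670×10⁻⁸×(1696.72)⁴ = 4.70×10⁵ W/m².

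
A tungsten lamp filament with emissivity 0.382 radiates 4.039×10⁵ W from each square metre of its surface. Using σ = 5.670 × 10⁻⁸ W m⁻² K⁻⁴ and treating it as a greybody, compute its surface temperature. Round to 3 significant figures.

T ≈ 2.08×10³ K

I = εσT⁴, so T = (I/εσ)^(1/4) = (4.039×10⁵/(0.382×5.670×10⁻⁸))^(1/4) = 2.08×10³ K.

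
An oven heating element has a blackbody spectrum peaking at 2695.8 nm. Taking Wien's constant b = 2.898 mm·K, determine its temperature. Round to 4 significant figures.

T ≈ 1075 K

Wien's law gives T = b/λ_max = (2.898×10⁻³ m·K)/(2.6958×10⁻⁶ m) = 1075 K.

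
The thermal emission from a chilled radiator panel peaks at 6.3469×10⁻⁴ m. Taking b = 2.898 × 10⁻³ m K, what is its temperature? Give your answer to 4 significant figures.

T ≈ 4.566 K

Wien's law gives T = b/λ_max = (2.898×10⁻³ m·K)/(6.3469×10⁻⁴ m) = 4.566 K.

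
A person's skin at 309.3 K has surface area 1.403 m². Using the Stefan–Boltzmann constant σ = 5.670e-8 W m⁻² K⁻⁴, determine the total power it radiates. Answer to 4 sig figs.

P ≈ 728.0 W

Area A = 1.403 m².
P = σAT⁴ = 5.670×10⁻⁸ × 1.403 × (309.3)⁴ = 728.0 W.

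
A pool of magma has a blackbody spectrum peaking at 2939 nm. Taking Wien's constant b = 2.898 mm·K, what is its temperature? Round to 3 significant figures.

T ≈ 986 K

Wien's law gives T = b/λ_max = (2.898×10⁻³ m·K)/(2.939×10⁻⁶ m) = 986 K.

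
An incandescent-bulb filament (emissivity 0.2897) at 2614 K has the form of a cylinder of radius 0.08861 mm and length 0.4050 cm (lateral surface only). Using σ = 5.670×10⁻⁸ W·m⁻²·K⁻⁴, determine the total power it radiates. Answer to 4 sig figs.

P ≈ 1.729 W

Lateral area A = 2πrL = 2π×8.861×10⁻⁵×4.050×10⁻³ = 2.25485×10⁻⁶ m².
P = εσAT⁴ = 0.2897 × 5.670×10⁻⁸ × 2.25485×10⁻⁶ × (2614)⁴ = 1.729 W.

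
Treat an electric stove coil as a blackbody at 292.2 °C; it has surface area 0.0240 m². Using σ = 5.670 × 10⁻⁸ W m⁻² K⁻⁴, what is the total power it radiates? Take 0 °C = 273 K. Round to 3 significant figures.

P ≈ 139 W

T = 292.2 °C + 273 = 565.2 K.
Area A = 0.0240 m².
P = σAT⁴ = 5.670×10⁻⁸ × 0.0240 × (565.2)⁴ = 139 W.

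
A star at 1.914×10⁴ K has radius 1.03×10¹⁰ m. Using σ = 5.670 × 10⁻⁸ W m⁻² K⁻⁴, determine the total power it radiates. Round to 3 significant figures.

P ≈ 1.01×10³¹ W

Surface area A = 4πR² = 4π(1.03×10¹⁰ m)² = 1.33317×10²¹ m².
P = σAT⁴ = 5.670×10⁻⁸ × 1.33317×10²¹ × (1.914×10⁴)⁴ = 1.01×10³¹ W.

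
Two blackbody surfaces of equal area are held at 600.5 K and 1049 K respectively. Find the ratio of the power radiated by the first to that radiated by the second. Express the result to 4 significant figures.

With equal areas, P₁/P₂ = (T₁/T₂)⁴ = (600.5/1049)⁴ = 0.1074.

P₁/P₂ ≈ 0.1074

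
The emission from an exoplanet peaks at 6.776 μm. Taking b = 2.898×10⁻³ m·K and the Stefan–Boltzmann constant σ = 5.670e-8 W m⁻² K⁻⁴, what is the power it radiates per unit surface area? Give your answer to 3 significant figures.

I ≈ 1.90×10³ W/m²

Wien's law: T = b/λ_max = 2.898×10⁻³/6.776×10⁻⁶ = 427.686 K.
Then I = σT⁴ = 5.670×10⁻⁸×(427.686)⁴ = 1.90×10³ W/m².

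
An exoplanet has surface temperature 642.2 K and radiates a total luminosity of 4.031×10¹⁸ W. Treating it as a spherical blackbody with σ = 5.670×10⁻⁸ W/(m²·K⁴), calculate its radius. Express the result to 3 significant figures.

L = 4πR²σT⁴ ⇒ R = √(L/(4πσT⁴)).
σT⁴ = 9644.16 W/m², so R = √(4.031×10¹⁸/(4π×9644.16)) = 5.77×10⁶ m.

R ≈ 5.77×10⁶ m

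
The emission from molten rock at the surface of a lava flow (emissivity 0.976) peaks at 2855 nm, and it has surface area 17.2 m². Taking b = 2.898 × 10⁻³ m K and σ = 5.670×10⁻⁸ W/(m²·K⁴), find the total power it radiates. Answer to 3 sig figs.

P ≈ 1.01×10⁶ W

Wien's law: T = b/λ_max = 2.898×10⁻³/2.855×10⁻⁶ = 1015.06 K.
Area A = 17.2 m².
Then P = εσAT⁴ = 0.976×5.670×10⁻⁸×17.2×(1015.06)⁴ = 1.01×10⁶ W.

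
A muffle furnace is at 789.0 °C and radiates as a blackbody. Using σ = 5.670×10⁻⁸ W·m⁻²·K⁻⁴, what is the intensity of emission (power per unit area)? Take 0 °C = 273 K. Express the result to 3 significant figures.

T = 789.0 °C + 273 = 1062.0 K.
Stefan–Boltzmann: I = σT⁴ = 5.670×10⁻⁸ × (1062.0)⁴ = 7.21×10⁴ W/m².

I ≈ 7.21×10⁴ W/m²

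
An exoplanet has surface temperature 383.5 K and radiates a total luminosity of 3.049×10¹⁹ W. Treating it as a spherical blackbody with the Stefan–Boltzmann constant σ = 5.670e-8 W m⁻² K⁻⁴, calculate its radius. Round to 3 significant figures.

L = 4πR²σT⁴ ⇒ R = √(L/(4πσT⁴)).
σT⁴ = 1226.43 W/m², so R = √(3.049×10¹⁹/(4π×1226.43)) = 4.45×10⁷ m.

R ≈ 4.45×10⁷ m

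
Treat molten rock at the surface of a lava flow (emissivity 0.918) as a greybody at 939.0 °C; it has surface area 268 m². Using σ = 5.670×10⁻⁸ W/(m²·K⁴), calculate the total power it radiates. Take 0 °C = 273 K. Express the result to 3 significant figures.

T = 939.0 °C + 273 = 1212.0 K.
Area A = 268 m².
P = εσAT⁴ = 0.918 × 5.670×10⁻⁸ × 268 × (1212.0)⁴ = 3.01×10⁷ W.

P ≈ 3.01×10⁷ W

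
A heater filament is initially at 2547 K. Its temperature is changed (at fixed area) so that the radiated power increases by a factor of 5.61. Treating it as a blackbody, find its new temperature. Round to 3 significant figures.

T₂ ≈ 3.92×10³ K

P ∝ T⁴, so T₂/T₁ = (P₂/P₁)^(1/4) = (5.61)^(1/4) = 1.53901.
T₂ = 2547 × 1.53901 = 3.92×10³ K.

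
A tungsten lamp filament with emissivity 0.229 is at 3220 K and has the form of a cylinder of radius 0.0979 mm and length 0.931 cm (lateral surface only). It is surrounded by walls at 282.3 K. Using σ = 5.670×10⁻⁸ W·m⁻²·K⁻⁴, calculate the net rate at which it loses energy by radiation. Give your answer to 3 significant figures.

Lateral area A = 2πrL = 2π×9.79×10⁻⁵×9.31×10⁻³ = 5.72680×10⁻⁶ m².
Net radiated power P_net = εσA(T⁴ − T₀⁴) = 0.229×5.670×10⁻⁸×5.72680×10⁻⁶×(3220⁴ − 282.3⁴).
T⁴ − T₀⁴ = 1.07504×10¹⁴ − 6.35102×10⁹ = 1.07498×10¹⁴ K⁴, so P_net = 7.99 W.

Net loss ≈ 7.99 W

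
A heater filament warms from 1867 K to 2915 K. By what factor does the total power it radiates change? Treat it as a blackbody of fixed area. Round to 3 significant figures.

P₂/P₁ ≈ 5.94

P ∝ T⁴, so P₂/P₁ = (T₂/T₁)⁴ = (2915/1867)⁴ = (1.56133)⁴ = 5.94.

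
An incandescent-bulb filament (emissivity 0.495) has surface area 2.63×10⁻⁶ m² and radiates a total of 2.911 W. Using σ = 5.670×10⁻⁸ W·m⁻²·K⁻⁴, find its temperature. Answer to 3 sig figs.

Area A = 2.63×10⁻⁶ m².
P = εσAT⁴ ⇒ T = (P/(εσA))^(1/4) = (2.911/(0.495×5.670×10⁻⁸×2.63×10⁻⁶))^(1/4) = 2.51×10³ K.

T ≈ 2.51×10³ K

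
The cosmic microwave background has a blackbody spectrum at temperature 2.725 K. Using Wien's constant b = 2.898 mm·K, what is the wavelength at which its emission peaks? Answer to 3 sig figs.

λ_max ≈ 1.06 mm

Wien's displacement law: λ_max = b/T = (2.898×10⁻³ m·K)/(2.725 K) = 1.063×10⁻³ m.
That is 1.06 mm, in the microwave range.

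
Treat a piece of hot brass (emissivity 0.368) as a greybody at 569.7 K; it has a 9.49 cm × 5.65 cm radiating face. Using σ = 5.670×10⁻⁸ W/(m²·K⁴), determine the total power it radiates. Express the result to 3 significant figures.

P ≈ 11.8 W

Area A = 0.0949 × 0.0565 = 5.36185×10⁻³ m².
P = εσAT⁴ = 0.368 × 5.670×10⁻⁸ × 5.36185×10⁻³ × (569.7)⁴ = 11.8 W.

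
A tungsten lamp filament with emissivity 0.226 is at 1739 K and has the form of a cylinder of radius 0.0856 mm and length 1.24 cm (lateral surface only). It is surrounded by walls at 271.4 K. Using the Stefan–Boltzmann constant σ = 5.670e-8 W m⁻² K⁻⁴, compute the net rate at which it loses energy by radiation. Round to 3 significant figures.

Lateral area A = 2πrL = 2π×8.56×10⁻⁵×0.0124 = 6.66922×10⁻⁶ m².
Net radiated power P_net = εσA(T⁴ − T₀⁴) = 0.226×5.670×10⁻⁸×6.66922×10⁻⁶×(1739⁴ − 271.4⁴).
T⁴ − T₀⁴ = 9.14531×10¹² − 5.42550×10⁹ = 9.13988×10¹² K⁴, so P_net = 0.781 W.

Net loss ≈ 0.781 W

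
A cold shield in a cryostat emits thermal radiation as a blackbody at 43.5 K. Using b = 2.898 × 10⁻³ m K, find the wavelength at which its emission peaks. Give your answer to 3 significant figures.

λ_max ≈ 66.6 μm

Wien's displacement law: λ_max = b/T = (2.898×10⁻³ m·K)/(43.5 K) = 6.662×10⁻⁵ m.
That is 66.6 μm, in the infrared range.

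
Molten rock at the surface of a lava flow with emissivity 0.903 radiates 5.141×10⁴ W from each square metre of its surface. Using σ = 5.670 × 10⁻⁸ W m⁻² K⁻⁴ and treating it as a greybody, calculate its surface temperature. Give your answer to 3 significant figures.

T ≈ 1.00×10³ K

I = εσT⁴, so T = (I/εσ)^(1/4) = (5.141×10⁴/(0.903×5.670×10⁻⁸))^(1/4) = 1.00×10³ K.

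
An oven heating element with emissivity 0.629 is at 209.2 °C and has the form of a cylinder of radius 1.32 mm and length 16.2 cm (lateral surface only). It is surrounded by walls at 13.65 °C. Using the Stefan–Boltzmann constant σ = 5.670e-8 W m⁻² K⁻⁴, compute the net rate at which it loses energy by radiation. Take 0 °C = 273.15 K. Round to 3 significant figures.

Net loss ≈ 2.27 W

T = 209.2 °C + 273.15 = 482.35 K.
Surroundings: T = 13.65 °C + 273.15 = 286.80 K.
Lateral area A = 2πrL = 2π×1.32×10⁻³×0.162 = 1.34360×10⁻³ m².
Net radiated power P_net = εσA(T⁴ − T₀⁴) = 0.629×5.670×10⁻⁸×1.34360×10⁻³×(482.35⁴ − 286.80⁴).
T⁴ − T₀⁴ = 5.41314×10¹⁰ − 6.76576×10⁹ = 4.73656×10¹⁰ K⁴, so P_net = 2.27 W.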